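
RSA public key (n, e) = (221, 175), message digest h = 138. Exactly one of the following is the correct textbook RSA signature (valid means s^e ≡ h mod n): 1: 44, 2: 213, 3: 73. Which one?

2

Candidate 1: Squares mod 221: 44^1≡44, 44^2≡168, 44^4≡157, 44^8≡118, 44^16≡1, 44^32≡1, 44^64≡1, 44^128≡1; 175 = 128 + 32 + 8 + 4 + 2 + 1, so 44^175 ≡ 1·1·118·157·168·44 ≡ 216 (mod 221)
Candidate 2: Squares mod 221: 213^1≡213, 213^2≡64, 213^4≡118, 213^8≡1, 213^16≡1, 213^32≡1, 213^64≡1, 213^128≡1; 175 = 128 + 32 + 8 + 4 + 2 + 1, so 213^175 ≡ 1·1·1·118·64·213 ≡ 138 (mod 221)
  → matches h = 138
Candidate 3: Squares mod 221: 73^1≡73, 73^2≡25, 73^4≡183, 73^8≡118, 73^16≡1, 73^32≡1, 73^64≡1, 73^128≡1; 175 = 128 + 32 + 8 + 4 + 2 + 1, so 73^175 ≡ 1·1·118·183·25·73 ≡ 109 (mod 221)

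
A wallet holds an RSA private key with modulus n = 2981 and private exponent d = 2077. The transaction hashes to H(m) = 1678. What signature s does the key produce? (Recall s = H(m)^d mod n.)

2967

Squares mod 2981: (H(m))^1≡1678, (H(m))^2≡1620, (H(m))^4≡1120, (H(m))^8≡2380, (H(m))^16≡500, (H(m))^32≡2577, (H(m))^64≡2242, (H(m))^128≡598, (H(m))^256≡2865, (H(m))^512≡1532, (H(m))^1024≡977, (H(m))^2048≡609
2077 = 2048 + 16 + 8 + 4 + 1, so (H(m))^2077 ≡ 609·500·2380·1120·1678 ≡ 2967 (mod 2981)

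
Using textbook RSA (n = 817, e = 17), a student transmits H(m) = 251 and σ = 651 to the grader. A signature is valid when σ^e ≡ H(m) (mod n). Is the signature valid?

valid

σ^2 ≡ 651^2 = 423801 ≡ 595
σ^4 ≡ 595^2 = 354025 ≡ 264
σ^8 ≡ 264^2 = 69696 ≡ 251
σ^16 ≡ 251^2 = 63001 ≡ 92
17 = 16 + 1, so σ^17 ≡ 92·651 ≡ 251 (mod 817)
Since 251 equals the digest 251, verification succeeds.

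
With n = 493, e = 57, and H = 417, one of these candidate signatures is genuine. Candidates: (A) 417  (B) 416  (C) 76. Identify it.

A

Candidate A: Squares mod 493: 417^1≡417, 417^2≡353, 417^4≡373, 417^8≡103, 417^16≡256, 417^32≡460; 57 = 32 + 16 + 8 + 1, so 417^57 ≡ 460·256·103·417 ≡ 417 (mod 493)
  → matches H = 417
Candidate B: Squares mod 493: 416^1≡416, 416^2≡13, 416^4≡169, 416^8≡460, 416^16≡103, 416^32≡256; 57 = 32 + 16 + 8 + 1, so 416^57 ≡ 256·103·460·416 ≡ 416 (mod 493)
Candidate C: Squares mod 493: 76^1≡76, 76^2≡353, 76^4≡373, 76^8≡103, 76^16≡256, 76^32≡460; 57 = 32 + 16 + 8 + 1, so 76^57 ≡ 460·256·103·76 ≡ 76 (mod 493)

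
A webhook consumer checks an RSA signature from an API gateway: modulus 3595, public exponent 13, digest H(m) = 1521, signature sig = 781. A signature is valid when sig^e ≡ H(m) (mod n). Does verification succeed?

Squares mod 3595: sig^1≡781, sig^2≡2406, sig^4≡886, sig^8≡1286
13 = 8 + 4 + 1, so sig^13 ≡ 1286·886·781 ≡ 1521 (mod 3595)
Since 1521 equals the digest 1521, verification succeeds.

passes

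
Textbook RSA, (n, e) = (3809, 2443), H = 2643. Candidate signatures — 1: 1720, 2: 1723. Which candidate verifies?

1

Candidate 1: 1720^2 = 2958400 ≡ 2616; 1720^4 ≡ 2616^2 = 6843456 ≡ 2492; 1720^8 ≡ 2492^2 = 6210064 ≡ 1394; 1720^16 ≡ 1394^2 = 1943236 ≡ 646; 1720^32 ≡ 646^2 = 417316 ≡ 2135; 1720^64 ≡ 2135^2 = 4558225 ≡ 2661; 1720^128 ≡ 2661^2 = 7080921 ≡ 3799; 1720^256 ≡ 3799^2 = 14432401 ≡ 100; 1720^512 ≡ 100^2 = 10000 ≡ 2382; 1720^1024 ≡ 2382^2 = 5673924 ≡ 2323; 1720^2048 ≡ 2323^2 = 5396329 ≡ 2785; 2443 = 2048 + 256 + 128 + 8 + 2 + 1, so 1720^2443 ≡ 2785·100·3799·1394·2616·1720 ≡ 2643 (mod 3809)
  → matches H = 2643
Candidate 2: 1723^2 = 2968729 ≡ 1518; 1723^4 ≡ 1518^2 = 2304324 ≡ 3688; 1723^8 ≡ 3688^2 = 13601344 ≡ 3214; 1723^16 ≡ 3214^2 = 10329796 ≡ 3597; 1723^32 ≡ 3597^2 = 12938409 ≡ 3045; 1723^64 ≡ 3045^2 = 9272025 ≡ 919; 1723^128 ≡ 919^2 = 844561 ≡ 2772; 1723^256 ≡ 2772^2 = 7683984 ≡ 1231; 1723^512 ≡ 1231^2 = 1515361 ≡ 3188; 1723^1024 ≡ 3188^2 = 10163344 ≡ 932; 1723^2048 ≡ 932^2 = 868624 ≡ 172; 2443 = 2048 + 256 + 128 + 8 + 2 + 1, so 1723^2443 ≡ 172·1231·2772·3214·1518·1723 ≡ 3165 (mod 3809)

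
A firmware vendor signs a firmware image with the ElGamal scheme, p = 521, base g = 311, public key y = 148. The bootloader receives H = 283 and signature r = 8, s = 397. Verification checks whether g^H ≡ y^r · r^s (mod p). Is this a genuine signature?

Left side g^H mod p:
311^2 = 96721 ≡ 336
311^4 ≡ 336^2 = 112896 ≡ 360
311^8 ≡ 360^2 = 129600 ≡ 392
311^16 ≡ 392^2 = 153664 ≡ 490
311^32 ≡ 490^2 = 240100 ≡ 440
311^64 ≡ 440^2 = 193600 ≡ 309
311^128 ≡ 309^2 = 95481 ≡ 138
311^256 ≡ 138^2 = 19044 ≡ 288
283 = 256 + 16 + 8 + 2 + 1, so 311^283 ≡ 288·490·392·336·311 ≡ 301 (mod 521)
Right side y^r · r^s mod p:
148^2 = 21904 ≡ 22
148^4 ≡ 22^2 = 484
148^8 ≡ 484^2 = 234256 ≡ 327
8^2 = 64
8^4 ≡ 64^2 = 4096 ≡ 449
8^8 ≡ 449^2 = 201601 ≡ 495
8^16 ≡ 495^2 = 245025 ≡ 155
8^32 ≡ 155^2 = 24025 ≡ 59
8^64 ≡ 59^2 = 3481 ≡ 355
8^128 ≡ 355^2 = 126025 ≡ 464
8^256 ≡ 464^2 = 215296 ≡ 123
397 = 256 + 128 + 8 + 4 + 1, so 8^397 ≡ 123·464·495·449·8 ≡ 394 (mod 521)
327·394 = 128838 ≡ 151 (mod 521)
301 ≠ 151, so verification fails.

forged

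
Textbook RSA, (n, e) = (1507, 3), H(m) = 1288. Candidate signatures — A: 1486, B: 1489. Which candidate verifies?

A

Candidate A: 1486^2 = 2208196 ≡ 441; 3 = 2 + 1, so 1486^3 ≡ 441·1486 ≡ 1288 (mod 1507)
  → matches H(m) = 1288
Candidate B: 1489^2 = 2217121 ≡ 324; 3 = 2 + 1, so 1489^3 ≡ 324·1489 ≡ 196 (mod 1507)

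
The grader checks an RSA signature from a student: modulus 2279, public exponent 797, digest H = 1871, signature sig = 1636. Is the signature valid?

valid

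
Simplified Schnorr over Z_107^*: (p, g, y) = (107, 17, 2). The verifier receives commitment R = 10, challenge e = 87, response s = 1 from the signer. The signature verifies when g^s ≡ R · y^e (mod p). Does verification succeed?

g^s mod p:
17^1 mod 107 = 17
R · y^e mod p:
2^2 = 4
2^4 ≡ 4^2 = 16
2^8 ≡ 16^2 = 256 ≡ 42
2^16 ≡ 42^2 = 1764 ≡ 52
2^32 ≡ 52^2 = 2704 ≡ 29
2^64 ≡ 29^2 = 841 ≡ 92
87 = 64 + 16 + 4 + 2 + 1, so 2^87 ≡ 92·52·16·4·2 ≡ 98 (mod 107)
10·98 = 980 ≡ 17 (mod 107)
17 ≡ 17 (mod 107); signature holds.

passes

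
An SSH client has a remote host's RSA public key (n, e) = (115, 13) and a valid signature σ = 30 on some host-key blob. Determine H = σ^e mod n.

20

σ^2 ≡ 30^2 = 900 ≡ 95
σ^4 ≡ 95^2 = 9025 ≡ 55
σ^8 ≡ 55^2 = 3025 ≡ 35
13 = 8 + 4 + 1, so σ^13 ≡ 35·55·30 ≡ 20 (mod 115)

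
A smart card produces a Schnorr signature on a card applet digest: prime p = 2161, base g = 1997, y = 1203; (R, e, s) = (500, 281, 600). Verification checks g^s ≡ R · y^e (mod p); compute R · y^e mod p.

868

1203^2 = 1447209 ≡ 1500
1203^4 ≡ 1500^2 = 2250000 ≡ 399
1203^8 ≡ 399^2 = 159201 ≡ 1448
1203^16 ≡ 1448^2 = 2096704 ≡ 534
1203^32 ≡ 534^2 = 285156 ≡ 2065
1203^64 ≡ 2065^2 = 4264225 ≡ 572
1203^128 ≡ 572^2 = 327184 ≡ 873
1203^256 ≡ 873^2 = 762129 ≡ 1457
281 = 256 + 16 + 8 + 1, so 1203^281 ≡ 1457·534·1448·1203 ≡ 918 (mod 2161)
R · y^e ≡ 500·918 = 459000 ≡ 868 (mod 2161)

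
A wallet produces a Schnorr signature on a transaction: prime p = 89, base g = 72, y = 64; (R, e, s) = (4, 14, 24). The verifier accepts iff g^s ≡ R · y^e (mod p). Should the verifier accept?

accept

g^s mod p:
72^24 mod 89 = 67
R · y^e mod p:
64^14 mod 89 = 39
4·39 = 156 ≡ 67 (mod 89)
67 ≡ 67 (mod 89); signature holds.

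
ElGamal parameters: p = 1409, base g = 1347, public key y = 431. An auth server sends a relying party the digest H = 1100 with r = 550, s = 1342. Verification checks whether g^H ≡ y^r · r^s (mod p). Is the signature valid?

invalid

Left side g^H mod p:
1347^2 = 1814409 ≡ 1026
1347^4 ≡ 1026^2 = 1052676 ≡ 153
1347^8 ≡ 153^2 = 23409 ≡ 865
1347^16 ≡ 865^2 = 748225 ≡ 46
1347^32 ≡ 46^2 = 2116 ≡ 707
1347^64 ≡ 707^2 = 499849 ≡ 1063
1347^128 ≡ 1063^2 = 1129969 ≡ 1360
1347^256 ≡ 1360^2 = 1849600 ≡ 992
1347^512 ≡ 992^2 = 984064 ≡ 582
1347^1024 ≡ 582^2 = 338724 ≡ 564
1100 = 1024 + 64 + 8 + 4, so 1347^1100 ≡ 564·1063·865·153 ≡ 452 (mod 1409)
Right side y^r · r^s mod p:
431^2 = 185761 ≡ 1182
431^4 ≡ 1182^2 = 1397124 ≡ 805
431^8 ≡ 805^2 = 648025 ≡ 1294
431^16 ≡ 1294^2 = 1674436 ≡ 544
431^32 ≡ 544^2 = 295936 ≡ 46
431^64 ≡ 46^2 = 2116 ≡ 707
431^128 ≡ 707^2 = 499849 ≡ 1063
431^256 ≡ 1063^2 = 1129969 ≡ 1360
431^512 ≡ 1360^2 = 1849600 ≡ 992
550 = 512 + 32 + 4 + 2, so 431^550 ≡ 992·46·805·1182 ≡ 1337 (mod 1409)
550^2 = 302500 ≡ 974
550^4 ≡ 974^2 = 948676 ≡ 419
550^8 ≡ 419^2 = 175561 ≡ 845
550^16 ≡ 845^2 = 714025 ≡ 1071
550^32 ≡ 1071^2 = 1147041 ≡ 115
550^64 ≡ 115^2 = 13225 ≡ 544
550^128 ≡ 544^2 = 295936 ≡ 46
550^256 ≡ 46^2 = 2116 ≡ 707
550^512 ≡ 707^2 = 499849 ≡ 1063
550^1024 ≡ 1063^2 = 1129969 ≡ 1360
1342 = 1024 + 256 + 32 + 16 + 8 + 4 + 2, so 550^1342 ≡ 1360·707·115·1071·845·419·974 ≡ 137 (mod 1409)
1337·137 = 183169 ≡ 1408 (mod 1409)
452 ≠ 1408, so verification fails.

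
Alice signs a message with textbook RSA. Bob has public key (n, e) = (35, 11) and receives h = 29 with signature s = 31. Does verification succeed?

s^2 ≡ 31^2 = 961 ≡ 16
s^4 ≡ 16^2 = 256 ≡ 11
s^8 ≡ 11^2 = 121 ≡ 16
11 = 8 + 2 + 1, so s^11 ≡ 16·16·31 ≡ 26 (mod 35)
The recovered value 26 does not match the digest 29.

fails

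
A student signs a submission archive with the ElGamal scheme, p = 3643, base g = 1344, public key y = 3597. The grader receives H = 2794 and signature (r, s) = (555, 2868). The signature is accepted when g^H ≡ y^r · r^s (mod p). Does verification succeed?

fails

Left side g^H mod p:
1344^2 = 1806336 ≡ 3051
1344^4 ≡ 3051^2 = 9308601 ≡ 736
1344^8 ≡ 736^2 = 541696 ≡ 2532
1344^16 ≡ 2532^2 = 6411024 ≡ 2987
1344^32 ≡ 2987^2 = 8922169 ≡ 462
1344^64 ≡ 462^2 = 213444 ≡ 2150
1344^128 ≡ 2150^2 = 4622500 ≡ 3176
1344^256 ≡ 3176^2 = 10086976 ≡ 3152
1344^512 ≡ 3152^2 = 9935104 ≡ 643
1344^1024 ≡ 643^2 = 413449 ≡ 1790
1344^2048 ≡ 1790^2 = 3204100 ≡ 1903
2794 = 2048 + 512 + 128 + 64 + 32 + 8 + 2, so 1344^2794 ≡ 1903·643·3176·2150·462·2532·3051 ≡ 1085 (mod 3643)
Right side y^r · r^s mod p:
3597^2 = 12938409 ≡ 2116
3597^4 ≡ 2116^2 = 4477456 ≡ 209
3597^8 ≡ 209^2 = 43681 ≡ 3608
3597^16 ≡ 3608^2 = 13017664 ≡ 1225
3597^32 ≡ 1225^2 = 1500625 ≡ 3352
3597^64 ≡ 3352^2 = 11235904 ≡ 892
3597^128 ≡ 892^2 = 795664 ≡ 1490
3597^256 ≡ 1490^2 = 2220100 ≡ 1513
3597^512 ≡ 1513^2 = 2289169 ≡ 1365
555 = 512 + 32 + 8 + 2 + 1, so 3597^555 ≡ 1365·3352·3608·2116·3597 ≡ 1820 (mod 3643)
555^2 = 308025 ≡ 2013
555^4 ≡ 2013^2 = 4052169 ≡ 1153
555^8 ≡ 1153^2 = 1329409 ≡ 3357
555^16 ≡ 3357^2 = 11269449 ≡ 1650
555^32 ≡ 1650^2 = 2722500 ≡ 1179
555^64 ≡ 1179^2 = 1390041 ≡ 2058
555^128 ≡ 2058^2 = 4235364 ≡ 2198
555^256 ≡ 2198^2 = 4831204 ≡ 586
555^512 ≡ 586^2 = 343396 ≡ 954
555^1024 ≡ 954^2 = 910116 ≡ 3009
555^2048 ≡ 3009^2 = 9054081 ≡ 1226
2868 = 2048 + 512 + 256 + 32 + 16 + 4, so 555^2868 ≡ 1226·954·586·1179·1650·1153 ≡ 1668 (mod 3643)
1820·1668 = 3035760 ≡ 1141 (mod 3643)
1085 ≠ 1141, so verification fails.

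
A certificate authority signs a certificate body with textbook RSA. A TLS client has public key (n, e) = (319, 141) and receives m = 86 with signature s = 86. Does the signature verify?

s^2 ≡ 86^2 = 7396 ≡ 59
s^4 ≡ 59^2 = 3481 ≡ 291
s^8 ≡ 291^2 = 84681 ≡ 146
s^16 ≡ 146^2 = 21316 ≡ 262
s^32 ≡ 262^2 = 68644 ≡ 59
s^64 ≡ 59^2 = 3481 ≡ 291
s^128 ≡ 291^2 = 84681 ≡ 146
141 = 128 + 8 + 4 + 1, so s^141 ≡ 146·146·291·86 ≡ 86 (mod 319)
s^141 mod 319 = 86 matches m.

verifies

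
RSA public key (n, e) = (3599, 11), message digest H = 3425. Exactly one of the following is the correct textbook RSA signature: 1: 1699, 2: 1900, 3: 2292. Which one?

2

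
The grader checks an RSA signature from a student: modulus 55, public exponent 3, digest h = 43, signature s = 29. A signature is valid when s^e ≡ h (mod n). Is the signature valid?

invalid

Squares mod 55: s^1≡29, s^2≡16
3 = 2 + 1, so s^3 ≡ 16·29 ≡ 24 (mod 55)
s^3 mod 55 = 24, but h = 43.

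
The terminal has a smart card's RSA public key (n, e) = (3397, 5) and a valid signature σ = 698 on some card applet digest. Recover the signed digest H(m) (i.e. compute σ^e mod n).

1745

σ^2 ≡ 698^2 = 487204 ≡ 1433
σ^4 ≡ 1433^2 = 2053489 ≡ 1701
5 = 4 + 1, so σ^5 ≡ 1701·698 ≡ 1745 (mod 3397)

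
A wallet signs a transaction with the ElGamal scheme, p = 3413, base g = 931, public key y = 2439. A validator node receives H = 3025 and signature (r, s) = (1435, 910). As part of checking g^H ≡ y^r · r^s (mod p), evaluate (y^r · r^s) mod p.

1532

Squares mod 3413: 2439^1≡2439, 2439^2≡3275, 2439^4≡1979, 2439^8≡1730, 2439^16≡3112, 2439^32≡1863, 2439^64≡3161, 2439^128≡2070, 2439^256≡1585, 2439^512≡257, 2439^1024≡1202
1435 = 1024 + 256 + 128 + 16 + 8 + 2 + 1, so 2439^1435 ≡ 1202·1585·2070·3112·1730·3275·2439 ≡ 3145 (mod 3413)
Squares mod 3413: 1435^1≡1435, 1435^2≡1186, 1435^4≡440, 1435^8≡2472, 1435^16≡1514, 1435^32≡2073, 1435^64≡362, 1435^128≡1350, 1435^256≡3371, 1435^512≡1764
910 = 512 + 256 + 128 + 8 + 4 + 2, so 1435^910 ≡ 1764·3371·1350·2472·440·1186 ≡ 2796 (mod 3413)
y^r · r^s ≡ 3145·2796 = 8793420 ≡ 1532 (mod 3413)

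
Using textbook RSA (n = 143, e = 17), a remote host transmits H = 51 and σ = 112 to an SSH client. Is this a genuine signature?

σ^2 ≡ 112^2 = 12544 ≡ 103
σ^4 ≡ 103^2 = 10609 ≡ 27
σ^8 ≡ 27^2 = 729 ≡ 14
σ^16 ≡ 14^2 = 196 ≡ 53
17 = 16 + 1, so σ^17 ≡ 53·112 ≡ 73 (mod 143)
The recovered value 73 does not match the digest 51.

forged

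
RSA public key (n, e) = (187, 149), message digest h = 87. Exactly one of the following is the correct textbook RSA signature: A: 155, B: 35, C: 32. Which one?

C

Candidate A: Squares mod 187: 155^1≡155, 155^2≡89, 155^4≡67, 155^8≡1, 155^16≡1, 155^32≡1, 155^64≡1, 155^128≡1; 149 = 128 + 16 + 4 + 1, so 155^149 ≡ 1·1·67·155 ≡ 100 (mod 187)
Candidate B: Squares mod 187: 35^1≡35, 35^2≡103, 35^4≡137, 35^8≡69, 35^16≡86, 35^32≡103, 35^64≡137, 35^128≡69; 149 = 128 + 16 + 4 + 1, so 35^149 ≡ 69·86·137·35 ≡ 171 (mod 187)
Candidate C: Squares mod 187: 32^1≡32, 32^2≡89, 32^4≡67, 32^8≡1, 32^16≡1, 32^32≡1, 32^64≡1, 32^128≡1; 149 = 128 + 16 + 4 + 1, so 32^149 ≡ 1·1·67·32 ≡ 87 (mod 187)
  → matches h = 87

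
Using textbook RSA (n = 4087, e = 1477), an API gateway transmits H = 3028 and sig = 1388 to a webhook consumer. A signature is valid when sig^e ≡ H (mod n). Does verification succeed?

passes

Squares mod 4087: sig^1≡1388, sig^2≡1567, sig^4≡3289, sig^8≡3319, sig^16≡1296, sig^32≡3946, sig^64≡3533, sig^128≡391, sig^256≡1662, sig^512≡3519, sig^1024≡3838
1477 = 1024 + 256 + 128 + 64 + 4 + 1, so sig^1477 ≡ 3838·1662·391·3533·3289·1388 ≡ 3028 (mod 4087)
Since 3028 equals the digest 3028, verification succeeds.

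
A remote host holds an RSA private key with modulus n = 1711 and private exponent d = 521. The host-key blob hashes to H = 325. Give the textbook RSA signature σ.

651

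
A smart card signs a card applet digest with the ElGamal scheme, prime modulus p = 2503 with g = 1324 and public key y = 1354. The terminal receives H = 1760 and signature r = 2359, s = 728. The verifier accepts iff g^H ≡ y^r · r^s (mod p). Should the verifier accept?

Left side g^H mod p:
Squares mod 2503: 1324^1≡1324, 1324^2≡876, 1324^4≡1458, 1324^8≡717, 1324^16≡974, 1324^32≡39, 1324^64≡1521, 1324^128≡669, 1324^256≡2027, 1324^512≡1306, 1324^1024≡1093
1760 = 1024 + 512 + 128 + 64 + 32, so 1324^1760 ≡ 1093·1306·669·1521·39 ≡ 1396 (mod 2503)
Right side y^r · r^s mod p:
Squares mod 2503: 1354^1≡1354, 1354^2≡1120, 1354^4≡397, 1354^8≡2423, 1354^16≡1394, 1354^32≡908, 1354^64≡977, 1354^128≡886, 1354^256≡1557, 1354^512≡1345, 1354^1024≡1859, 1354^2048≡1741
2359 = 2048 + 256 + 32 + 16 + 4 + 2 + 1, so 1354^2359 ≡ 1741·1557·908·1394·397·1120·1354 ≡ 640 (mod 2503)
Squares mod 2503: 2359^1≡2359, 2359^2≡712, 2359^4≡1338, 2359^8≡599, 2359^16≡872, 2359^32≡1975, 2359^64≡951, 2359^128≡818, 2359^256≡823, 2359^512≡1519
728 = 512 + 128 + 64 + 16 + 8, so 2359^728 ≡ 1519·818·951·872·599 ≡ 1561 (mod 2503)
640·1561 = 999040 ≡ 343 (mod 2503)
1396 ≠ 343, so verification fails.

reject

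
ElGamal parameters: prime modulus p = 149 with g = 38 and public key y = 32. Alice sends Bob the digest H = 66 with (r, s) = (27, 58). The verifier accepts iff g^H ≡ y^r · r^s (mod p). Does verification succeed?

fails

Left side g^H mod p:
38^66 mod 149 = 124
Right side y^r · r^s mod p:
32^27 mod 149 = 99
27^58 mod 149 = 82
99·82 = 8118 ≡ 72 (mod 149)
124 ≠ 72, so verification fails.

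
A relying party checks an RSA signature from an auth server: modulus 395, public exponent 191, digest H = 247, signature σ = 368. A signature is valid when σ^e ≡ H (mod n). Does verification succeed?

σ^2 ≡ 368^2 = 135424 ≡ 334
σ^4 ≡ 334^2 = 111556 ≡ 166
σ^8 ≡ 166^2 = 27556 ≡ 301
σ^16 ≡ 301^2 = 90601 ≡ 146
σ^32 ≡ 146^2 = 21316 ≡ 381
σ^64 ≡ 381^2 = 145161 ≡ 196
σ^128 ≡ 196^2 = 38416 ≡ 101
191 = 128 + 32 + 16 + 8 + 4 + 2 + 1, so σ^191 ≡ 101·381·146·301·166·334·368 ≡ 247 (mod 395)
Since 247 equals the digest 247, verification succeeds.

passes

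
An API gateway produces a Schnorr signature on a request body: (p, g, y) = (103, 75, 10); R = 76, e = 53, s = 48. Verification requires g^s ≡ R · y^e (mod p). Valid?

g^s mod p:
75^2 = 5625 ≡ 63
75^4 ≡ 63^2 = 3969 ≡ 55
75^8 ≡ 55^2 = 3025 ≡ 38
75^16 ≡ 38^2 = 1444 ≡ 2
75^32 ≡ 2^2 = 4
48 = 32 + 16, so 75^48 ≡ 4·2 ≡ 8 (mod 103)
R · y^e mod p:
10^2 = 100
10^4 ≡ 100^2 = 10000 ≡ 9
10^8 ≡ 9^2 = 81
10^16 ≡ 81^2 = 6561 ≡ 72
10^32 ≡ 72^2 = 5184 ≡ 34
53 = 32 + 16 + 4 + 1, so 10^53 ≡ 34·72·9·10 ≡ 3 (mod 103)
76·3 = 228 ≡ 22 (mod 103)
8 ≠ 22; the check fails.

no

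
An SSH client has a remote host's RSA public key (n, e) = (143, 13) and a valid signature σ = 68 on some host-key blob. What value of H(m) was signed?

Squares mod 143: σ^1≡68, σ^2≡48, σ^4≡16, σ^8≡113
13 = 8 + 4 + 1, so σ^13 ≡ 113·16·68 ≡ 107 (mod 143)

107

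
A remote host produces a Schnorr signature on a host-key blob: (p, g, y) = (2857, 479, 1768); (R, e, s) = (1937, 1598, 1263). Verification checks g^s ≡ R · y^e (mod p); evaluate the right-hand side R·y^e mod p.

715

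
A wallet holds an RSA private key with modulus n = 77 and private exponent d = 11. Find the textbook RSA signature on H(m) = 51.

Squares mod 77: (H(m))^1≡51, (H(m))^2≡60, (H(m))^4≡58, (H(m))^8≡53
11 = 8 + 2 + 1, so (H(m))^11 ≡ 53·60·51 ≡ 18 (mod 77)

18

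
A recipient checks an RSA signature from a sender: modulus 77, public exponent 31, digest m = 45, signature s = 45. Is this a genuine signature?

s^2 ≡ 45^2 = 2025 ≡ 23
s^4 ≡ 23^2 = 529 ≡ 67
s^8 ≡ 67^2 = 4489 ≡ 23
s^16 ≡ 23^2 = 529 ≡ 67
31 = 16 + 8 + 4 + 2 + 1, so s^31 ≡ 67·23·67·23·45 ≡ 45 (mod 77)
45 = m, so the signature checks out.

genuine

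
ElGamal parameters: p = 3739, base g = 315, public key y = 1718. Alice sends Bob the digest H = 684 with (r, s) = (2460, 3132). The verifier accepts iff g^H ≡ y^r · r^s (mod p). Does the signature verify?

does not verify

Left side g^H mod p:
315^2 = 99225 ≡ 2011
315^4 ≡ 2011^2 = 4044121 ≡ 2262
315^8 ≡ 2262^2 = 5116644 ≡ 1692
315^16 ≡ 1692^2 = 2862864 ≡ 2529
315^32 ≡ 2529^2 = 6395841 ≡ 2151
315^64 ≡ 2151^2 = 4626801 ≡ 1658
315^128 ≡ 1658^2 = 2748964 ≡ 799
315^256 ≡ 799^2 = 638401 ≡ 2771
315^512 ≡ 2771^2 = 7678441 ≡ 2274
684 = 512 + 128 + 32 + 8 + 4, so 315^684 ≡ 2274·799·2151·1692·2262 ≡ 265 (mod 3739)
Right side y^r · r^s mod p:
1718^2 = 2951524 ≡ 1453
1718^4 ≡ 1453^2 = 2111209 ≡ 2413
1718^8 ≡ 2413^2 = 5822569 ≡ 946
1718^16 ≡ 946^2 = 894916 ≡ 1295
1718^32 ≡ 1295^2 = 1677025 ≡ 1953
1718^64 ≡ 1953^2 = 3814209 ≡ 429
1718^128 ≡ 429^2 = 184041 ≡ 830
1718^256 ≡ 830^2 = 688900 ≡ 924
1718^512 ≡ 924^2 = 853776 ≡ 1284
1718^1024 ≡ 1284^2 = 1648656 ≡ 3496
1718^2048 ≡ 3496^2 = 12222016 ≡ 2964
2460 = 2048 + 256 + 128 + 16 + 8 + 4, so 1718^2460 ≡ 2964·924·830·1295·946·2413 ≡ 2933 (mod 3739)
2460^2 = 6051600 ≡ 1898
2460^4 ≡ 1898^2 = 3602404 ≡ 1747
2460^8 ≡ 1747^2 = 3052009 ≡ 985
2460^16 ≡ 985^2 = 970225 ≡ 1824
2460^32 ≡ 1824^2 = 3326976 ≡ 3005
2460^64 ≡ 3005^2 = 9030025 ≡ 340
2460^128 ≡ 340^2 = 115600 ≡ 3430
2460^256 ≡ 3430^2 = 11764900 ≡ 2006
2460^512 ≡ 2006^2 = 4024036 ≡ 872
2460^1024 ≡ 872^2 = 760384 ≡ 1367
2460^2048 ≡ 1367^2 = 1868689 ≡ 2928
3132 = 2048 + 1024 + 32 + 16 + 8 + 4, so 2460^3132 ≡ 2928·1367·3005·1824·985·1747 ≡ 3499 (mod 3739)
2933·3499 = 10262567 ≡ 2751 (mod 3739)
265 ≠ 2751, so verification fails.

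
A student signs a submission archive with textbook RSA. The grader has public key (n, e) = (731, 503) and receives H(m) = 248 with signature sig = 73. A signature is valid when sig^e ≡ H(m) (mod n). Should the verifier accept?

sig^2 ≡ 73^2 = 5329 ≡ 212
sig^4 ≡ 212^2 = 44944 ≡ 353
sig^8 ≡ 353^2 = 124609 ≡ 339
sig^16 ≡ 339^2 = 114921 ≡ 154
sig^32 ≡ 154^2 = 23716 ≡ 324
sig^64 ≡ 324^2 = 104976 ≡ 443
sig^128 ≡ 443^2 = 196249 ≡ 341
sig^256 ≡ 341^2 = 116281 ≡ 52
503 = 256 + 128 + 64 + 32 + 16 + 4 + 2 + 1, so sig^503 ≡ 52·341·443·324·154·353·212·73 ≡ 248 (mod 731)
248 = H(m), so the signature checks out.

accept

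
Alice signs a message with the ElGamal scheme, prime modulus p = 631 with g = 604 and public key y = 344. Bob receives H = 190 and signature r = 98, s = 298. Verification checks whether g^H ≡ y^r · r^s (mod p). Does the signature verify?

verifies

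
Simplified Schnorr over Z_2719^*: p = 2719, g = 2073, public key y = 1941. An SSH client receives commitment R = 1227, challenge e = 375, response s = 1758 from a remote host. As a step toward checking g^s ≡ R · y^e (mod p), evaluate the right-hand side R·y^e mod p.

567

1941^2 = 3767481 ≡ 1666
1941^4 ≡ 1666^2 = 2775556 ≡ 2176
1941^8 ≡ 2176^2 = 4734976 ≡ 1197
1941^16 ≡ 1197^2 = 1432809 ≡ 2615
1941^32 ≡ 2615^2 = 6838225 ≡ 2659
1941^64 ≡ 2659^2 = 7070281 ≡ 881
1941^128 ≡ 881^2 = 776161 ≡ 1246
1941^256 ≡ 1246^2 = 1552516 ≡ 2686
375 = 256 + 64 + 32 + 16 + 4 + 2 + 1, so 1941^375 ≡ 2686·881·2659·2615·2176·1666·1941 ≡ 519 (mod 2719)
R · y^e ≡ 1227·519 = 636813 ≡ 567 (mod 2719)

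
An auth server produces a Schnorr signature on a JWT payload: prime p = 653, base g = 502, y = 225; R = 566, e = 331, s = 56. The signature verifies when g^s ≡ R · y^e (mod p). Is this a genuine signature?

g^s mod p:
502^2 = 252004 ≡ 599
502^4 ≡ 599^2 = 358801 ≡ 304
502^8 ≡ 304^2 = 92416 ≡ 343
502^16 ≡ 343^2 = 117649 ≡ 109
502^32 ≡ 109^2 = 11881 ≡ 127
56 = 32 + 16 + 8, so 502^56 ≡ 127·109·343 ≡ 186 (mod 653)
R · y^e mod p:
225^2 = 50625 ≡ 344
225^4 ≡ 344^2 = 118336 ≡ 143
225^8 ≡ 143^2 = 20449 ≡ 206
225^16 ≡ 206^2 = 42436 ≡ 644
225^32 ≡ 644^2 = 414736 ≡ 81
225^64 ≡ 81^2 = 6561 ≡ 31
225^128 ≡ 31^2 = 961 ≡ 308
225^256 ≡ 308^2 = 94864 ≡ 179
331 = 256 + 64 + 8 + 2 + 1, so 225^331 ≡ 179·31·206·344·225 ≡ 178 (mod 653)
566·178 = 100748 ≡ 186 (mod 653)
186 ≡ 186 (mod 653); signature holds.

genuine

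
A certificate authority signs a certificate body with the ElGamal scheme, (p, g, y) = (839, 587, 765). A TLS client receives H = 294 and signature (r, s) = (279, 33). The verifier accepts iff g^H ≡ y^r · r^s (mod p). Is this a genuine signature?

Left side g^H mod p:
587^2 = 344569 ≡ 579
587^4 ≡ 579^2 = 335241 ≡ 480
587^8 ≡ 480^2 = 230400 ≡ 514
587^16 ≡ 514^2 = 264196 ≡ 750
587^32 ≡ 750^2 = 562500 ≡ 370
587^64 ≡ 370^2 = 136900 ≡ 143
587^128 ≡ 143^2 = 20449 ≡ 313
587^256 ≡ 313^2 = 97969 ≡ 645
294 = 256 + 32 + 4 + 2, so 587^294 ≡ 645·370·480·579 ≡ 48 (mod 839)
Right side y^r · r^s mod p:
765^2 = 585225 ≡ 442
765^4 ≡ 442^2 = 195364 ≡ 716
765^8 ≡ 716^2 = 512656 ≡ 27
765^16 ≡ 27^2 = 729
765^32 ≡ 729^2 = 531441 ≡ 354
765^64 ≡ 354^2 = 125316 ≡ 305
765^128 ≡ 305^2 = 93025 ≡ 735
765^256 ≡ 735^2 = 540225 ≡ 748
279 = 256 + 16 + 4 + 2 + 1, so 765^279 ≡ 748·729·716·442·765 ≡ 452 (mod 839)
279^2 = 77841 ≡ 653
279^4 ≡ 653^2 = 426409 ≡ 197
279^8 ≡ 197^2 = 38809 ≡ 215
279^16 ≡ 215^2 = 46225 ≡ 80
279^32 ≡ 80^2 = 6400 ≡ 527
33 = 32 + 1, so 279^33 ≡ 527·279 ≡ 208 (mod 839)
452·208 = 94016 ≡ 48 (mod 839)
48 ≡ 48 (mod 839), so the signature is genuine.

genuine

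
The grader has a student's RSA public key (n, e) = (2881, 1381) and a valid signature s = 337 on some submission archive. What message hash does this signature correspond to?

Squares mod 2881: s^1≡337, s^2≡1210, s^4≡552, s^8≡2199, s^16≡1283, s^32≡1038, s^64≡2831, s^128≡2500, s^256≡1111, s^512≡1253, s^1024≡2745
1381 = 1024 + 256 + 64 + 32 + 4 + 1, so s^1381 ≡ 2745·1111·2831·1038·552·337 ≡ 982 (mod 2881)

982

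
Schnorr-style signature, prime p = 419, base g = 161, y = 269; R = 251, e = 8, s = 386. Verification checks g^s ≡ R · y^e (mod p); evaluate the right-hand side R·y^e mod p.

243

Squares mod 419: 269^1≡269, 269^2≡293, 269^4≡373, 269^8≡21
269^8 ≡ 21 (mod 419)
R · y^e ≡ 251·21 = 5271 ≡ 243 (mod 419)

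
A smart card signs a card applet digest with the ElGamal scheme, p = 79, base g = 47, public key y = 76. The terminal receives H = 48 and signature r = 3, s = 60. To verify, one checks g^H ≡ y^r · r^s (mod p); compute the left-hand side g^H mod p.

Squares mod 79: 47^1≡47, 47^2≡76, 47^4≡9, 47^8≡2, 47^16≡4, 47^32≡16
48 = 32 + 16, so 47^48 ≡ 16·4 ≡ 64 (mod 79)

64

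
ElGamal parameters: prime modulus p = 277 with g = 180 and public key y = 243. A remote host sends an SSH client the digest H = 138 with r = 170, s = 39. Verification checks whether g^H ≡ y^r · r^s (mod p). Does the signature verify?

does not verify

Left side g^H mod p:
180^2 = 32400 ≡ 268
180^4 ≡ 268^2 = 71824 ≡ 81
180^8 ≡ 81^2 = 6561 ≡ 190
180^16 ≡ 190^2 = 36100 ≡ 90
180^32 ≡ 90^2 = 8100 ≡ 67
180^64 ≡ 67^2 = 4489 ≡ 57
180^128 ≡ 57^2 = 3249 ≡ 202
138 = 128 + 8 + 2, so 180^138 ≡ 202·190·268 ≡ 276 (mod 277)
Right side y^r · r^s mod p:
243^2 = 59049 ≡ 48
243^4 ≡ 48^2 = 2304 ≡ 88
243^8 ≡ 88^2 = 7744 ≡ 265
243^16 ≡ 265^2 = 70225 ≡ 144
243^32 ≡ 144^2 = 20736 ≡ 238
243^64 ≡ 238^2 = 56644 ≡ 136
243^128 ≡ 136^2 = 18496 ≡ 214
170 = 128 + 32 + 8 + 2, so 243^170 ≡ 214·238·265·48 ≡ 238 (mod 277)
170^2 = 28900 ≡ 92
170^4 ≡ 92^2 = 8464 ≡ 154
170^8 ≡ 154^2 = 23716 ≡ 171
170^16 ≡ 171^2 = 29241 ≡ 156
170^32 ≡ 156^2 = 24336 ≡ 237
39 = 32 + 4 + 2 + 1, so 170^39 ≡ 237·154·92·170 ≡ 139 (mod 277)
238·139 = 33082 ≡ 119 (mod 277)
276 ≠ 119, so verification fails.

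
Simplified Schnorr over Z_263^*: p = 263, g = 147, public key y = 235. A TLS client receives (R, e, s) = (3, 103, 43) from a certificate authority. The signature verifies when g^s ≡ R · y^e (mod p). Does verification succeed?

passes

g^s mod p:
147^2 = 21609 ≡ 43
147^4 ≡ 43^2 = 1849 ≡ 8
147^8 ≡ 8^2 = 64
147^16 ≡ 64^2 = 4096 ≡ 151
147^32 ≡ 151^2 = 22801 ≡ 183
43 = 32 + 8 + 2 + 1, so 147^43 ≡ 183·64·43·147 ≡ 208 (mod 263)
R · y^e mod p:
235^2 = 55225 ≡ 258
235^4 ≡ 258^2 = 66564 ≡ 25
235^8 ≡ 25^2 = 625 ≡ 99
235^16 ≡ 99^2 = 9801 ≡ 70
235^32 ≡ 70^2 = 4900 ≡ 166
235^64 ≡ 166^2 = 27556 ≡ 204
103 = 64 + 32 + 4 + 2 + 1, so 235^103 ≡ 204·166·25·258·235 ≡ 157 (mod 263)
3·157 = 471 ≡ 208 (mod 263)
208 ≡ 208 (mod 263); signature holds.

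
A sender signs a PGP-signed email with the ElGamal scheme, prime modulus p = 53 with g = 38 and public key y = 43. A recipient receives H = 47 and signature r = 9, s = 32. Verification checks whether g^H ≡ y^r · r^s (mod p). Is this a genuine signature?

forged

Left side g^H mod p:
38^2 = 1444 ≡ 13
38^4 ≡ 13^2 = 169 ≡ 10
38^8 ≡ 10^2 = 100 ≡ 47
38^16 ≡ 47^2 = 2209 ≡ 36
38^32 ≡ 36^2 = 1296 ≡ 24
47 = 32 + 8 + 4 + 2 + 1, so 38^47 ≡ 24·47·10·13·38 ≡ 6 (mod 53)
Right side y^r · r^s mod p:
43^2 = 1849 ≡ 47
43^4 ≡ 47^2 = 2209 ≡ 36
43^8 ≡ 36^2 = 1296 ≡ 24
9 = 8 + 1, so 43^9 ≡ 24·43 ≡ 25 (mod 53)
9^2 = 81 ≡ 28
9^4 ≡ 28^2 = 784 ≡ 42
9^8 ≡ 42^2 = 1764 ≡ 15
9^16 ≡ 15^2 = 225 ≡ 13
9^32 ≡ 13^2 = 169 ≡ 10
25·10 = 250 ≡ 38 (mod 53)
6 ≠ 38, so verification fails.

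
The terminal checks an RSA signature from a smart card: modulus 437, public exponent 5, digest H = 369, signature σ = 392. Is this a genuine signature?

genuine

σ^2 ≡ 392^2 = 153664 ≡ 277
σ^4 ≡ 277^2 = 76729 ≡ 254
5 = 4 + 1, so σ^5 ≡ 254·392 ≡ 369 (mod 437)
Since 369 equals the digest 369, verification succeeds.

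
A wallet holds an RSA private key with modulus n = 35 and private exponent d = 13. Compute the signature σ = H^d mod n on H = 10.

10

Squares mod 35: H^1≡10, H^2≡30, H^4≡25, H^8≡30
13 = 8 + 4 + 1, so H^13 ≡ 30·25·10 ≡ 10 (mod 35)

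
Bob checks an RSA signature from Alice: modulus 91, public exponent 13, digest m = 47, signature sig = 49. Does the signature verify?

does not verify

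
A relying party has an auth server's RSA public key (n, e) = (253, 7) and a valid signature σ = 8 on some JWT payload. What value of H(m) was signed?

σ^2 ≡ 8^2 = 64
σ^4 ≡ 64^2 = 4096 ≡ 48
7 = 4 + 2 + 1, so σ^7 ≡ 48·64·8 ≡ 35 (mod 253)

35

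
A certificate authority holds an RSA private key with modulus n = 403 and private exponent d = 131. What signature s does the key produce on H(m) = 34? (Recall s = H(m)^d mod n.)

44

(H(m))^2 ≡ 34^2 = 1156 ≡ 350
(H(m))^4 ≡ 350^2 = 122500 ≡ 391
(H(m))^8 ≡ 391^2 = 152881 ≡ 144
(H(m))^16 ≡ 144^2 = 20736 ≡ 183
(H(m))^32 ≡ 183^2 = 33489 ≡ 40
(H(m))^64 ≡ 40^2 = 1600 ≡ 391
(H(m))^128 ≡ 391^2 = 152881 ≡ 144
131 = 128 + 2 + 1, so (H(m))^131 ≡ 144·350·34 ≡ 44 (mod 403)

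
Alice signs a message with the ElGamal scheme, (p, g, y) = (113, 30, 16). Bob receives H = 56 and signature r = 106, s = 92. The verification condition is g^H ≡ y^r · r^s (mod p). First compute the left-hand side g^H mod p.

30^2 = 900 ≡ 109
30^4 ≡ 109^2 = 11881 ≡ 16
30^8 ≡ 16^2 = 256 ≡ 30
30^16 ≡ 30^2 = 900 ≡ 109
30^32 ≡ 109^2 = 11881 ≡ 16
56 = 32 + 16 + 8, so 30^56 ≡ 16·109·30 ≡ 1 (mod 113)

1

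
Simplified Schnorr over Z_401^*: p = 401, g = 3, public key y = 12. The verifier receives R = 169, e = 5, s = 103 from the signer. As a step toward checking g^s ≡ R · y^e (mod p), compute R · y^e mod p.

139

12^2 = 144
12^4 ≡ 144^2 = 20736 ≡ 285
5 = 4 + 1, so 12^5 ≡ 285·12 ≡ 212 (mod 401)
R · y^e ≡ 169·212 = 35828 ≡ 139 (mod 401)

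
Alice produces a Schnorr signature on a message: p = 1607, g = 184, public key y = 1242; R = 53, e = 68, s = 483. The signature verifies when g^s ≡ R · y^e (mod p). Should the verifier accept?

g^s mod p:
184^2 = 33856 ≡ 109
184^4 ≡ 109^2 = 11881 ≡ 632
184^8 ≡ 632^2 = 399424 ≡ 888
184^16 ≡ 888^2 = 788544 ≡ 1114
184^32 ≡ 1114^2 = 1240996 ≡ 392
184^64 ≡ 392^2 = 153664 ≡ 999
184^128 ≡ 999^2 = 998001 ≡ 54
184^256 ≡ 54^2 = 2916 ≡ 1309
483 = 256 + 128 + 64 + 32 + 2 + 1, so 184^483 ≡ 1309·54·999·392·109·184 ≡ 612 (mod 1607)
R · y^e mod p:
1242^2 = 1542564 ≡ 1451
1242^4 ≡ 1451^2 = 2105401 ≡ 231
1242^8 ≡ 231^2 = 53361 ≡ 330
1242^16 ≡ 330^2 = 108900 ≡ 1231
1242^32 ≡ 1231^2 = 1515361 ≡ 1567
1242^64 ≡ 1567^2 = 2455489 ≡ 1600
68 = 64 + 4, so 1242^68 ≡ 1600·231 ≡ 1597 (mod 1607)
53·1597 = 84641 ≡ 1077 (mod 1607)
612 ≠ 1077; the check fails.

reject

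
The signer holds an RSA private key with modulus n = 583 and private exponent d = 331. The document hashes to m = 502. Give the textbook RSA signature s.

271

m^2 ≡ 502^2 = 252004 ≡ 148
m^4 ≡ 148^2 = 21904 ≡ 333
m^8 ≡ 333^2 = 110889 ≡ 119
m^16 ≡ 119^2 = 14161 ≡ 169
m^32 ≡ 169^2 = 28561 ≡ 577
m^64 ≡ 577^2 = 332929 ≡ 36
m^128 ≡ 36^2 = 1296 ≡ 130
m^256 ≡ 130^2 = 16900 ≡ 576
331 = 256 + 64 + 8 + 2 + 1, so m^331 ≡ 576·36·119·148·502 ≡ 271 (mod 583)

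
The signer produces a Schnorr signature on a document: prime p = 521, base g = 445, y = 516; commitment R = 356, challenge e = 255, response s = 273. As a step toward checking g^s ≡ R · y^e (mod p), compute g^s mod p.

356

445^2 = 198025 ≡ 45
445^4 ≡ 45^2 = 2025 ≡ 462
445^8 ≡ 462^2 = 213444 ≡ 355
445^16 ≡ 355^2 = 126025 ≡ 464
445^32 ≡ 464^2 = 215296 ≡ 123
445^64 ≡ 123^2 = 15129 ≡ 20
445^128 ≡ 20^2 = 400
445^256 ≡ 400^2 = 160000 ≡ 53
273 = 256 + 16 + 1, so 445^273 ≡ 53·464·445 ≡ 356 (mod 521)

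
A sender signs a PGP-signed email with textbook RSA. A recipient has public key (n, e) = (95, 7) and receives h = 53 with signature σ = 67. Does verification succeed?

Squares mod 95: σ^1≡67, σ^2≡24, σ^4≡6
7 = 4 + 2 + 1, so σ^7 ≡ 6·24·67 ≡ 53 (mod 95)
Since 53 equals the digest 53, verification succeeds.

passes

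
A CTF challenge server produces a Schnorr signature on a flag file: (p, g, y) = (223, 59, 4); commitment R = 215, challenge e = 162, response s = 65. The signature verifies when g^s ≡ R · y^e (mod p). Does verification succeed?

passes

g^s mod p:
59^2 = 3481 ≡ 136
59^4 ≡ 136^2 = 18496 ≡ 210
59^8 ≡ 210^2 = 44100 ≡ 169
59^16 ≡ 169^2 = 28561 ≡ 17
59^32 ≡ 17^2 = 289 ≡ 66
59^64 ≡ 66^2 = 4356 ≡ 119
65 = 64 + 1, so 59^65 ≡ 119·59 ≡ 108 (mod 223)
R · y^e mod p:
4^2 = 16
4^4 ≡ 16^2 = 256 ≡ 33
4^8 ≡ 33^2 = 1089 ≡ 197
4^16 ≡ 197^2 = 38809 ≡ 7
4^32 ≡ 7^2 = 49
4^64 ≡ 49^2 = 2401 ≡ 171
4^128 ≡ 171^2 = 29241 ≡ 28
162 = 128 + 32 + 2, so 4^162 ≡ 28·49·16 ≡ 98 (mod 223)
215·98 = 21070 ≡ 108 (mod 223)
108 ≡ 108 (mod 223); signature holds.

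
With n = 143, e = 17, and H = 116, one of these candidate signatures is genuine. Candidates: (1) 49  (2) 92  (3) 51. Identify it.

3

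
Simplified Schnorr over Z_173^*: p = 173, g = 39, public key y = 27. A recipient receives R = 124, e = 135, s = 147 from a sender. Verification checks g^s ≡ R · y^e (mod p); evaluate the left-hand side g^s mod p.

48

39^147 mod 173 = 48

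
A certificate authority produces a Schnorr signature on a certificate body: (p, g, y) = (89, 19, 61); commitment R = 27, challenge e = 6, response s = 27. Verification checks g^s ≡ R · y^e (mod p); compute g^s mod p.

48

19^2 = 361 ≡ 5
19^4 ≡ 5^2 = 25
19^8 ≡ 25^2 = 625 ≡ 2
19^16 ≡ 2^2 = 4
27 = 16 + 8 + 2 + 1, so 19^27 ≡ 4·2·5·19 ≡ 48 (mod 89)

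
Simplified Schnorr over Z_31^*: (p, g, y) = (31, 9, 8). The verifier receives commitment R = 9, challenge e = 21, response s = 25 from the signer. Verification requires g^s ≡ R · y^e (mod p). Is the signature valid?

g^s mod p:
9^2 = 81 ≡ 19
9^4 ≡ 19^2 = 361 ≡ 20
9^8 ≡ 20^2 = 400 ≡ 28
9^16 ≡ 28^2 = 784 ≡ 9
25 = 16 + 8 + 1, so 9^25 ≡ 9·28·9 ≡ 5 (mod 31)
R · y^e mod p:
8^2 = 64 ≡ 2
8^4 ≡ 2^2 = 4
8^8 ≡ 4^2 = 16
8^16 ≡ 16^2 = 256 ≡ 8
21 = 16 + 4 + 1, so 8^21 ≡ 8·4·8 ≡ 8 (mod 31)
9·8 = 72 ≡ 10 (mod 31)
5 ≠ 10; the check fails.

invalid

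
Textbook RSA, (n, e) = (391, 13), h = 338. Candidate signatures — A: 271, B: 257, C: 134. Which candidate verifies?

B

Candidate A: Squares mod 391: 271^1≡271, 271^2≡324, 271^4≡188, 271^8≡154; 13 = 8 + 4 + 1, so 271^13 ≡ 154·188·271 ≡ 186 (mod 391)
Candidate B: Squares mod 391: 257^1≡257, 257^2≡361, 257^4≡118, 257^8≡239; 13 = 8 + 4 + 1, so 257^13 ≡ 239·118·257 ≡ 338 (mod 391)
  → matches h = 338
Candidate C: Squares mod 391: 134^1≡134, 134^2≡361, 134^4≡118, 134^8≡239; 13 = 8 + 4 + 1, so 134^13 ≡ 239·118·134 ≡ 53 (mod 391)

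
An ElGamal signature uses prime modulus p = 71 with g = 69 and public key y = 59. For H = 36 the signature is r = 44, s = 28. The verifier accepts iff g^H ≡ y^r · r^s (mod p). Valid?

yes

Left side g^H mod p:
69^36 mod 71 = 2
Right side y^r · r^s mod p:
59^44 mod 71 = 50
44^28 mod 71 = 54
50·54 = 2700 ≡ 2 (mod 71)
2 ≡ 2 (mod 71), so the signature is genuine.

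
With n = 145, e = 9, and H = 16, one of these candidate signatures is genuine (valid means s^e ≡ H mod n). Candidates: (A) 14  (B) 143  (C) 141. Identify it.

Candidate A: Squares mod 145: 14^1≡14, 14^2≡51, 14^4≡136, 14^8≡81; 9 = 8 + 1, so 14^9 ≡ 81·14 ≡ 119 (mod 145)
Candidate B: Squares mod 145: 143^1≡143, 143^2≡4, 143^4≡16, 143^8≡111; 9 = 8 + 1, so 143^9 ≡ 111·143 ≡ 68 (mod 145)
Candidate C: Squares mod 145: 141^1≡141, 141^2≡16, 141^4≡111, 141^8≡141; 9 = 8 + 1, so 141^9 ≡ 141·141 ≡ 16 (mod 145)
  → matches H = 16

C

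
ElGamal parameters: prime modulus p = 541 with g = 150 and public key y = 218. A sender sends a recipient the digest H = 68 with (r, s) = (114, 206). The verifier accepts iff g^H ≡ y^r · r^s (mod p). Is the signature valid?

Left side g^H mod p:
150^2 = 22500 ≡ 319
150^4 ≡ 319^2 = 101761 ≡ 53
150^8 ≡ 53^2 = 2809 ≡ 104
150^16 ≡ 104^2 = 10816 ≡ 537
150^32 ≡ 537^2 = 288369 ≡ 16
150^64 ≡ 16^2 = 256
68 = 64 + 4, so 150^68 ≡ 256·53 ≡ 43 (mod 541)
Right side y^r · r^s mod p:
218^2 = 47524 ≡ 457
218^4 ≡ 457^2 = 208849 ≡ 23
218^8 ≡ 23^2 = 529
218^16 ≡ 529^2 = 279841 ≡ 144
218^32 ≡ 144^2 = 20736 ≡ 178
218^64 ≡ 178^2 = 31684 ≡ 306
114 = 64 + 32 + 16 + 2, so 218^114 ≡ 306·178·144·457 ≡ 20 (mod 541)
114^2 = 12996 ≡ 12
114^4 ≡ 12^2 = 144
114^8 ≡ 144^2 = 20736 ≡ 178
114^16 ≡ 178^2 = 31684 ≡ 306
114^32 ≡ 306^2 = 93636 ≡ 43
114^64 ≡ 43^2 = 1849 ≡ 226
114^128 ≡ 226^2 = 51076 ≡ 222
206 = 128 + 64 + 8 + 4 + 2, so 114^206 ≡ 222·226·178·144·12 ≡ 462 (mod 541)
20·462 = 9240 ≡ 43 (mod 541)
43 ≡ 43 (mod 541), so the signature is genuine.

valid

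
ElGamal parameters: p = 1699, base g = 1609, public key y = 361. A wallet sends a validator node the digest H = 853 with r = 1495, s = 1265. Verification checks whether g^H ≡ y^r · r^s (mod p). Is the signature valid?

invalid

Left side g^H mod p:
1609^2 = 2588881 ≡ 1304
1609^4 ≡ 1304^2 = 1700416 ≡ 1416
1609^8 ≡ 1416^2 = 2005056 ≡ 236
1609^16 ≡ 236^2 = 55696 ≡ 1328
1609^32 ≡ 1328^2 = 1763584 ≡ 22
1609^64 ≡ 22^2 = 484
1609^128 ≡ 484^2 = 234256 ≡ 1493
1609^256 ≡ 1493^2 = 2229049 ≡ 1660
1609^512 ≡ 1660^2 = 2755600 ≡ 1521
853 = 512 + 256 + 64 + 16 + 4 + 1, so 1609^853 ≡ 1521·1660·484·1328·1416·1609 ≡ 1416 (mod 1699)
Right side y^r · r^s mod p:
361^2 = 130321 ≡ 1197
361^4 ≡ 1197^2 = 1432809 ≡ 552
361^8 ≡ 552^2 = 304704 ≡ 583
361^16 ≡ 583^2 = 339889 ≡ 89
361^32 ≡ 89^2 = 7921 ≡ 1125
361^64 ≡ 1125^2 = 1265625 ≡ 1569
361^128 ≡ 1569^2 = 2461761 ≡ 1609
361^256 ≡ 1609^2 = 2588881 ≡ 1304
361^512 ≡ 1304^2 = 1700416 ≡ 1416
361^1024 ≡ 1416^2 = 2005056 ≡ 236
1495 = 1024 + 256 + 128 + 64 + 16 + 4 + 2 + 1, so 361^1495 ≡ 236·1304·1609·1569·89·552·1197·361 ≡ 806 (mod 1699)
1495^2 = 2235025 ≡ 840
1495^4 ≡ 840^2 = 705600 ≡ 515
1495^8 ≡ 515^2 = 265225 ≡ 181
1495^16 ≡ 181^2 = 32761 ≡ 480
1495^32 ≡ 480^2 = 230400 ≡ 1035
1495^64 ≡ 1035^2 = 1071225 ≡ 855
1495^128 ≡ 855^2 = 731025 ≡ 455
1495^256 ≡ 455^2 = 207025 ≡ 1446
1495^512 ≡ 1446^2 = 2090916 ≡ 1146
1495^1024 ≡ 1146^2 = 1313316 ≡ 1688
1265 = 1024 + 128 + 64 + 32 + 16 + 1, so 1495^1265 ≡ 1688·455·855·1035·480·1495 ≡ 49 (mod 1699)
806·49 = 39494 ≡ 417 (mod 1699)
1416 ≠ 417, so verification fails.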